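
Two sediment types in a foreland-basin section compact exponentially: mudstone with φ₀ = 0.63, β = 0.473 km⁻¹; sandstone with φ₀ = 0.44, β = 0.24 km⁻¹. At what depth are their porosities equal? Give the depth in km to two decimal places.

1.54 km

Set φ₀ₐ e^(−βₐZ) = φ₀ᵦ e^(−βᵦZ) ⇒ ln(φ₀ₐ/φ₀ᵦ) = (βₐ − βᵦ)·Z
Z = ln(0.63/0.44) / (0.473 − 0.24) = 0.3589 / 0.233 = 1.541 km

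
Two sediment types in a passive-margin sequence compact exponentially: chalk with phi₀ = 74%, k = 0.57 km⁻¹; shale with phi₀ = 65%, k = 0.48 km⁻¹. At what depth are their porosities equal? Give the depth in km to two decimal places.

1.44 km

Set phi₀ₐ e^(−kₐd) = phi₀ᵦ e^(−kᵦd) ⇒ ln(phi₀ₐ/phi₀ᵦ) = (kₐ − kᵦ)·d
d = ln(0.74/0.65) / (0.57 − 0.48) = 0.1297 / 0.09 = 1.441 km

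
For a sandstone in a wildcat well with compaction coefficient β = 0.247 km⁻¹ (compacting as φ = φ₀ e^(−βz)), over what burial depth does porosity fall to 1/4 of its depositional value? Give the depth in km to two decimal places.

φ/φ₀ = 1/4 ⇒ exp(−β·z) = 1/4 ⇒ z = ln(4) / β
z = 1.3863 / 0.247 = 5.613 km

5.61 km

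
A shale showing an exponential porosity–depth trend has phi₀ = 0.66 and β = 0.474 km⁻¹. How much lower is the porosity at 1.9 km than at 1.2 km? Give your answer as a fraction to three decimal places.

0.106

phi(1.2) = 0.66·e^(−0.474×1.2) = 0.3737
phi(1.9) = 0.66·e^(−0.474×1.9) = 0.2682
Δphi = 0.3737 − 0.2682 = 0.1055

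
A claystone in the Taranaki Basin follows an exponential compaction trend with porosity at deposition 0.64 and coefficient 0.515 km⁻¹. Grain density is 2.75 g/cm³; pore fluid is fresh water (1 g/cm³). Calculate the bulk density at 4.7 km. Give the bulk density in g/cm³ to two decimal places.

Porosity at depth: n = 0.64·exp(−0.515×4.7) = 0.64×0.0889 = 0.0569
Bulk density: ρ_b = (1−n)ρ_g + n·ρ_f = 0.9431×2.75 + 0.0569×1
       = 2.594 + 0.057 = 2.650 g/cm³

2.65 g/cm³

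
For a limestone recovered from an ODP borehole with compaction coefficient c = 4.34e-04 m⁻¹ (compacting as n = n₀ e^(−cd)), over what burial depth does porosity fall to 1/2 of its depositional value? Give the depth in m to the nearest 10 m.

Working in km (1 km = 1000 m; c in km⁻¹ = c in m⁻¹ × 1000):
n/n₀ = 1/2 ⇒ exp(−c·d) = 1/2 ⇒ d = ln(2) / c
d = 0.6931 / 0.434 = 1.597 km

1600 m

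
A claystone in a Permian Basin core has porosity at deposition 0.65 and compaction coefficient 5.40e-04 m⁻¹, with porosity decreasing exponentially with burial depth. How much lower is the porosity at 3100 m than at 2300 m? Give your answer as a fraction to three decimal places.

Working in km (1 km = 1000 m; k in km⁻¹ = k in m⁻¹ × 1000):
n(2.3) = 0.65·e^(−0.54×2.3) = 0.1877
n(3.1) = 0.65·e^(−0.54×3.1) = 0.1219
Δn = 0.1877 − 0.1219 = 0.0659

0.066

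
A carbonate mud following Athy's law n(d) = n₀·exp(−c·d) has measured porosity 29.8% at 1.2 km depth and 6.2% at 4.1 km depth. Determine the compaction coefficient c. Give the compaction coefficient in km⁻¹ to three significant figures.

0.541 km⁻¹

Athy: n(d) = n₀ e^(−cd) ⇒ n₁/n₂ = e^{c(d₂−d₁)} ⇒ c = ln(n₁/n₂)/(d₂−d₁)
c = ln(0.298/0.062) / (4.1 − 1.2) = ln(4.806) / 2.9 = 1.5700 / 2.9 = 0.5414 km⁻¹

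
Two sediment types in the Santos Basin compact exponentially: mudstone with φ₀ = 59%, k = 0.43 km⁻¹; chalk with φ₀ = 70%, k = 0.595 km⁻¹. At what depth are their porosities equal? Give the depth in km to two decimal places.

1.04 km

Set φ₀ₐ e^(−kₐz) = φ₀ᵦ e^(−kᵦz) ⇒ ln(φ₀ₐ/φ₀ᵦ) = (kₐ − kᵦ)·z
z = ln(0.59/0.7) / (0.43 − 0.595) = -0.1710 / -0.165 = 1.036 km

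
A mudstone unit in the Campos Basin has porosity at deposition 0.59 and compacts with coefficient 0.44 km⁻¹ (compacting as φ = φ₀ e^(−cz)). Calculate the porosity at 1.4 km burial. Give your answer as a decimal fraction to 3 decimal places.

0.319

φ = φ₀·exp(−c·z) = 0.59 × exp(−0.44 × 1.4) = 0.59 × exp(−0.616)
  = 0.59 × 0.5401 = 0.3187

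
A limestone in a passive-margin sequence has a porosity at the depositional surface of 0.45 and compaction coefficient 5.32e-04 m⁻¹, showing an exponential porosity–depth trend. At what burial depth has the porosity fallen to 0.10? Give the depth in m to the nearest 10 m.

2830 m

Working in km (1 km = 1000 m; β in km⁻¹ = β in m⁻¹ × 1000):
Invert Athy's law: z = ln(n₀/n) / β
z = ln(0.45/0.1) / 0.532 = ln(4.5) / 0.532 = 1.5041 / 0.532 = 2.827 km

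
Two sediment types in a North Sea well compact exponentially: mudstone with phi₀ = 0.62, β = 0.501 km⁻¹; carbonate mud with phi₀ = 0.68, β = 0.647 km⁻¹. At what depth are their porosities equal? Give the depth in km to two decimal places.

0.63 km

Set phi₀ₐ e^(−βₐZ) = phi₀ᵦ e^(−βᵦZ) ⇒ ln(phi₀ₐ/phi₀ᵦ) = (βₐ − βᵦ)·Z
Z = ln(0.62/0.68) / (0.501 − 0.647) = -0.0924 / -0.146 = 0.633 km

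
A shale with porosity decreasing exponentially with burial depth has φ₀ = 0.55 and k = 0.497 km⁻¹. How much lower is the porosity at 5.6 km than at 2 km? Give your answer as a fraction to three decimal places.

0.170

φ(2) = 0.55·e^(−0.497×2) = 0.2036
φ(5.6) = 0.55·e^(−0.497×5.6) = 0.0340
Δφ = 0.2036 − 0.0340 = 0.1695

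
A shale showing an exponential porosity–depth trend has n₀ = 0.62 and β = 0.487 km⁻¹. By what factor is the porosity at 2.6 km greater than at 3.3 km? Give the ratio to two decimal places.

n(Z₁)/n(Z₂) = e^(−β·Z₁)/e^(−β·Z₂) = e^{β(Z₂−Z₁)}
= exp(0.487 × 0.7) = exp(0.3409) = 1.4062

1.41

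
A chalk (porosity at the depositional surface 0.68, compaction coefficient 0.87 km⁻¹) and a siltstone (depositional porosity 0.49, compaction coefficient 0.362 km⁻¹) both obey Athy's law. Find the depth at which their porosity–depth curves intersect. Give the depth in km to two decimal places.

0.65 km

Set n₀ₐ e^(−cₐZ) = n₀ᵦ e^(−cᵦZ) ⇒ ln(n₀ₐ/n₀ᵦ) = (cₐ − cᵦ)·Z
Z = ln(0.68/0.49) / (0.87 − 0.362) = 0.3277 / 0.508 = 0.645 km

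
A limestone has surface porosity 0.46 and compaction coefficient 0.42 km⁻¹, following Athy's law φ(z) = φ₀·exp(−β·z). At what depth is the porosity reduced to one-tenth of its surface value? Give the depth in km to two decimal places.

5.48 km

φ/φ₀ = 1/10 ⇒ exp(−β·z) = 1/10 ⇒ z = ln(10) / β
z = 2.3026 / 0.42 = 5.482 km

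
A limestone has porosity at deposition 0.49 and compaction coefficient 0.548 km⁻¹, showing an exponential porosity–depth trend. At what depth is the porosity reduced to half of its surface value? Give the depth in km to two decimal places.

1.26 km

φ/φ₀ = 1/2 ⇒ exp(−k·Z) = 1/2 ⇒ Z = ln(2) / k
Z = 0.6931 / 0.548 = 1.265 km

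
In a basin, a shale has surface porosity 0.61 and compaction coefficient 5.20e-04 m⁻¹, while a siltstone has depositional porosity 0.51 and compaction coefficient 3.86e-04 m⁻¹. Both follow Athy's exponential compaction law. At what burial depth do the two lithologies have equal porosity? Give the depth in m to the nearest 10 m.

Working in km (1 km = 1000 m; β in km⁻¹ = β in m⁻¹ × 1000):
Set phi₀ₐ e^(−βₐz) = phi₀ᵦ e^(−βᵦz) ⇒ ln(phi₀ₐ/phi₀ᵦ) = (βₐ − βᵦ)·z
z = ln(0.61/0.51) / (0.52 − 0.386) = 0.1790 / 0.134 = 1.336 km

1340 m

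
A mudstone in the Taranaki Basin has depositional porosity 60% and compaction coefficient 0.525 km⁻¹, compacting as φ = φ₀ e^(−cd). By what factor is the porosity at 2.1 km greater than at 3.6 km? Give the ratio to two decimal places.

φ(d₁)/φ(d₂) = e^(−c·d₁)/e^(−c·d₂) = e^{c(d₂−d₁)}
= exp(0.525 × 1.5) = exp(0.7875) = 2.1979

2.20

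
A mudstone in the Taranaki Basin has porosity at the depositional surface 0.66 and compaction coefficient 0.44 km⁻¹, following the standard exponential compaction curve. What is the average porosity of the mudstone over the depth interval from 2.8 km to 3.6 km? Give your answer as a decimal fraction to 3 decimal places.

0.162

⟨n⟩ = (1/(Z₂−Z₁)) ∫ n₀ e^(−cZ) dZ = n₀·(e^(−c·Z₁) − e^(−c·Z₂)) / (c·(Z₂−Z₁))
e^(−0.44×2.8) = 0.2917; e^(−0.44×3.6) = 0.2052
⟨n⟩ = 0.66 × (0.2917 − 0.2052) / (0.44 × 0.8) = 0.66 × 0.2459 = 0.1623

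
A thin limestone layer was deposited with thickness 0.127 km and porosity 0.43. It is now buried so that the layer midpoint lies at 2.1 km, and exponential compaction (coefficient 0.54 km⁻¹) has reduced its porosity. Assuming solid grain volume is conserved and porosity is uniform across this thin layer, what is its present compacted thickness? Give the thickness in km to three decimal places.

0.084 km

Porosity at 2.1 km: n = 0.43·exp(−0.54×2.1) = 0.1383
Solid-volume conservation: h(1−n) = h₀(1−n₀) ⇒ h = h₀·(1−n₀)/(1−n)
h = 0.127 × (1 − 0.43)/(1 − 0.1383) = 0.127 × 0.6615 = 0.0840 km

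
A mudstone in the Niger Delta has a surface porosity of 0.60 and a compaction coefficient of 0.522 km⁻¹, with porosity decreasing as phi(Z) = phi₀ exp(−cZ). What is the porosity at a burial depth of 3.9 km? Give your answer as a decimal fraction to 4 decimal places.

0.0783

phi = phi₀·exp(−c·Z) = 0.6 × exp(−0.522 × 3.9) = 0.6 × exp(−2.036)
  = 0.6 × 0.1306 = 0.0783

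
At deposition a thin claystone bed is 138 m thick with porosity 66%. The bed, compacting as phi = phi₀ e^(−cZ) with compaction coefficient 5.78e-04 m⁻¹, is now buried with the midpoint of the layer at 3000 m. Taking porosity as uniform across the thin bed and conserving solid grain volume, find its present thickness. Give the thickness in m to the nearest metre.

53 m

Working in km (1 km = 1000 m; c in km⁻¹ = c in m⁻¹ × 1000):
Porosity at 3 km: phi = 0.66·exp(−0.578×3) = 0.1165
Solid-volume conservation: h(1−phi) = h₀(1−phi₀) ⇒ h = h₀·(1−phi₀)/(1−phi)
h = 0.138 × (1 − 0.66)/(1 − 0.1165) = 0.138 × 0.3849 = 0.0531 km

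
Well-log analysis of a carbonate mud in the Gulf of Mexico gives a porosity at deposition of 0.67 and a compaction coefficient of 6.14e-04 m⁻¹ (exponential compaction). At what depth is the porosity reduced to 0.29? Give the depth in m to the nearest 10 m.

Working in km (1 km = 1000 m; c in km⁻¹ = c in m⁻¹ × 1000):
Invert Athy's law: z = ln(n₀/n) / c
z = ln(0.67/0.29) / 0.614 = ln(2.31) / 0.614 = 0.8374 / 0.614 = 1.364 km

1360 m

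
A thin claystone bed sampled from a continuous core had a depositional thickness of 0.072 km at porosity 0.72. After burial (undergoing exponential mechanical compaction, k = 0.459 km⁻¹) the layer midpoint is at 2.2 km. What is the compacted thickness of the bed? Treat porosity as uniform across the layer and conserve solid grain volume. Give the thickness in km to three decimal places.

Porosity at 2.2 km: phi = 0.72·exp(−0.459×2.2) = 0.2623
Solid-volume conservation: h(1−phi) = h₀(1−phi₀) ⇒ h = h₀·(1−phi₀)/(1−phi)
h = 0.072 × (1 − 0.72)/(1 − 0.2623) = 0.072 × 0.3796 = 0.0273 km

0.027 km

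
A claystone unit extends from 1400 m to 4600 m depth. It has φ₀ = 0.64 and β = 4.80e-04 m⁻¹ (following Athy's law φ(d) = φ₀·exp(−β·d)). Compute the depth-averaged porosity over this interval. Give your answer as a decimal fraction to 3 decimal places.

0.167

Working in km (1 km = 1000 m; β in km⁻¹ = β in m⁻¹ × 1000):
⟨φ⟩ = (1/(d₂−d₁)) ∫ φ₀ e^(−βd) dd = φ₀·(e^(−β·d₁) − e^(−β·d₂)) / (β·(d₂−d₁))
e^(−0.48×1.4) = 0.5107; e^(−0.48×4.6) = 0.1099
⟨φ⟩ = 0.64 × (0.5107 − 0.1099) / (0.48 × 3.2) = 0.64 × 0.2609 = 0.1670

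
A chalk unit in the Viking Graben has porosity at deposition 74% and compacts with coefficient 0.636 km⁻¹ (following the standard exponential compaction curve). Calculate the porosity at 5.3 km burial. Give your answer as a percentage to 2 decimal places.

n = n₀·exp(−c·z) = 0.74 × exp(−0.636 × 5.3) = 0.74 × exp(−3.371)
  = 0.74 × 0.0344 = 0.0254

2.54%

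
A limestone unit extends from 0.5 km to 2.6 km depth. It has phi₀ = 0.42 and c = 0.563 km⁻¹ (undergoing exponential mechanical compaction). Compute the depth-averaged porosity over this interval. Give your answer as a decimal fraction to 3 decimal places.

0.186

⟨phi⟩ = (1/(Z₂−Z₁)) ∫ phi₀ e^(−cZ) dZ = phi₀·(e^(−c·Z₁) − e^(−c·Z₂)) / (c·(Z₂−Z₁))
e^(−0.563×0.5) = 0.7547; e^(−0.563×2.6) = 0.2314
⟨phi⟩ = 0.42 × (0.7547 − 0.2314) / (0.563 × 2.1) = 0.42 × 0.4426 = 0.1859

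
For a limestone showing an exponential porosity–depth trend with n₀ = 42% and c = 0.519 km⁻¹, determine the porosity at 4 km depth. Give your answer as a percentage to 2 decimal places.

5.27%

n = n₀·exp(−c·Z) = 0.42 × exp(−0.519 × 4) = 0.42 × exp(−2.076)
  = 0.42 × 0.1254 = 0.0527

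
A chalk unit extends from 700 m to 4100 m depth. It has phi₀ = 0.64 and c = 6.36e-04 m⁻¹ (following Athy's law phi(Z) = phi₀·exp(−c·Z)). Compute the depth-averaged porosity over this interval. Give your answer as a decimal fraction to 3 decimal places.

Working in km (1 km = 1000 m; c in km⁻¹ = c in m⁻¹ × 1000):
⟨phi⟩ = (1/(Z₂−Z₁)) ∫ phi₀ e^(−cZ) dZ = phi₀·(e^(−c·Z₁) − e^(−c·Z₂)) / (c·(Z₂−Z₁))
e^(−0.636×0.7) = 0.6407; e^(−0.636×4.1) = 0.0737
⟨phi⟩ = 0.64 × (0.6407 − 0.0737) / (0.636 × 3.4) = 0.64 × 0.2622 = 0.1678

0.168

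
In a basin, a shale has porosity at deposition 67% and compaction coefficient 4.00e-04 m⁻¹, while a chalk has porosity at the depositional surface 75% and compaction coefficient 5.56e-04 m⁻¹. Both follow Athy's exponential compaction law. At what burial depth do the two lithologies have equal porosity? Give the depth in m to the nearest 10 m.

720 m

Working in km (1 km = 1000 m; k in km⁻¹ = k in m⁻¹ × 1000):
Set φ₀ₐ e^(−kₐZ) = φ₀ᵦ e^(−kᵦZ) ⇒ ln(φ₀ₐ/φ₀ᵦ) = (kₐ − kᵦ)·Z
Z = ln(0.67/0.75) / (0.4 − 0.556) = -0.1128 / -0.156 = 0.723 km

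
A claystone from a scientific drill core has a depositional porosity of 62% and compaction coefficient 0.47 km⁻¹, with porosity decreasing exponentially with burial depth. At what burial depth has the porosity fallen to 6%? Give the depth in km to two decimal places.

4.97 km

Invert Athy's law: d = ln(φ₀/φ) / β
d = ln(0.62/0.06) / 0.47 = ln(10.33) / 0.47 = 2.3354 / 0.47 = 4.969 km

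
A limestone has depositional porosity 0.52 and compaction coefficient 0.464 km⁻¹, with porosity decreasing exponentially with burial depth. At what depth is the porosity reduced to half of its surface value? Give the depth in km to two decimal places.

φ/φ₀ = 1/2 ⇒ exp(−k·z) = 1/2 ⇒ z = ln(2) / k
z = 0.6931 / 0.464 = 1.494 km

1.49 km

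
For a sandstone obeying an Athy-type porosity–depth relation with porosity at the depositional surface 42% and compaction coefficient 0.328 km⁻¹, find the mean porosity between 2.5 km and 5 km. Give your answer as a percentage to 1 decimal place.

⟨n⟩ = (1/(z₂−z₁)) ∫ n₀ e^(−cz) dz = n₀·(e^(−c·z₁) − e^(−c·z₂)) / (c·(z₂−z₁))
e^(−0.328×2.5) = 0.4404; e^(−0.328×5) = 0.1940
⟨n⟩ = 0.42 × (0.4404 − 0.1940) / (0.328 × 2.5) = 0.42 × 0.3006 = 0.1262

12.6%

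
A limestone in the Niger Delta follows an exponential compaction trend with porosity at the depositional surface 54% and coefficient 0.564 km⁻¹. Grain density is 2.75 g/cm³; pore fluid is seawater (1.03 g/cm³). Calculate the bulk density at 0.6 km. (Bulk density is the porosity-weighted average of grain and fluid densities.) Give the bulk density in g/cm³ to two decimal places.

2.09 g/cm³

Porosity at depth: phi = 0.54·exp(−0.564×0.6) = 0.54×0.7129 = 0.3850
Bulk density: ρ_b = (1−phi)ρ_g + phi·ρ_f = 0.6150×2.75 + 0.3850×1.03
       = 1.691 + 0.397 = 2.088 g/cm³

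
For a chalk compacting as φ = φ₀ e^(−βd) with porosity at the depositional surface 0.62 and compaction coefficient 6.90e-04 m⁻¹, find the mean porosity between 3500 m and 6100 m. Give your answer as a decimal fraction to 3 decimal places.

Working in km (1 km = 1000 m; β in km⁻¹ = β in m⁻¹ × 1000):
⟨φ⟩ = (1/(d₂−d₁)) ∫ φ₀ e^(−βd) dd = φ₀·(e^(−β·d₁) − e^(−β·d₂)) / (β·(d₂−d₁))
e^(−0.69×3.5) = 0.0894; e^(−0.69×6.1) = 0.0149
⟨φ⟩ = 0.62 × (0.0894 − 0.0149) / (0.69 × 2.6) = 0.62 × 0.0415 = 0.0257

0.026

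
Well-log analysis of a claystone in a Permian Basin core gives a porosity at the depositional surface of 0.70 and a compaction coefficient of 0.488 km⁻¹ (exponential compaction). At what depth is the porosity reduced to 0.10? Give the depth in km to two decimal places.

3.99 km

Invert Athy's law: Z = ln(φ₀/φ) / k
Z = ln(0.7/0.1) / 0.488 = ln(7) / 0.488 = 1.9459 / 0.488 = 3.988 km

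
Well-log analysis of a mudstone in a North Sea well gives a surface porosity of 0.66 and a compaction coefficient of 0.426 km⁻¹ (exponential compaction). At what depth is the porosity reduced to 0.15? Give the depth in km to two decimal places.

3.48 km

Invert Athy's law: z = ln(n₀/n) / c
z = ln(0.66/0.15) / 0.426 = ln(4.4) / 0.426 = 1.4816 / 0.426 = 3.478 km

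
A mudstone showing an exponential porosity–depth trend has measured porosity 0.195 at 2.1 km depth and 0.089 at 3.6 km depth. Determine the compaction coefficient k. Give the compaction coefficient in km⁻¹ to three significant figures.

Athy: phi(d) = phi₀ e^(−kd) ⇒ phi₁/phi₂ = e^{k(d₂−d₁)} ⇒ k = ln(phi₁/phi₂)/(d₂−d₁)
k = ln(0.195/0.089) / (3.6 − 2.1) = ln(2.191) / 1.5 = 0.7844 / 1.5 = 0.5229 km⁻¹

0.523 km⁻¹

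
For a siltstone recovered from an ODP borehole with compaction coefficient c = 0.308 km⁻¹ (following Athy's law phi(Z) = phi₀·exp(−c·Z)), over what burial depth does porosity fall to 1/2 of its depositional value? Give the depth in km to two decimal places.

phi/phi₀ = 1/2 ⇒ exp(−c·Z) = 1/2 ⇒ Z = ln(2) / c
Z = 0.6931 / 0.308 = 2.250 km

2.25 km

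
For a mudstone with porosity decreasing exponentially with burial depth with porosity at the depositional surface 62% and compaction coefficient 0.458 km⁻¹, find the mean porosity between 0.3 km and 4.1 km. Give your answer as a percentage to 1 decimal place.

25.6%

⟨phi⟩ = (1/(d₂−d₁)) ∫ phi₀ e^(−kd) dd = phi₀·(e^(−k·d₁) − e^(−k·d₂)) / (k·(d₂−d₁))
e^(−0.458×0.3) = 0.8716; e^(−0.458×4.1) = 0.1529
⟨phi⟩ = 0.62 × (0.8716 − 0.1529) / (0.458 × 3.8) = 0.62 × 0.4129 = 0.2560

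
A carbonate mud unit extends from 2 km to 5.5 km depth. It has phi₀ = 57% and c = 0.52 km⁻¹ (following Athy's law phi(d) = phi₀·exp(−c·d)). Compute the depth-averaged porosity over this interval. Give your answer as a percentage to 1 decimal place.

⟨phi⟩ = (1/(d₂−d₁)) ∫ phi₀ e^(−cd) dd = phi₀·(e^(−c·d₁) − e^(−c·d₂)) / (c·(d₂−d₁))
e^(−0.52×2) = 0.3535; e^(−0.52×5.5) = 0.0573
⟨phi⟩ = 0.57 × (0.3535 − 0.0573) / (0.52 × 3.5) = 0.57 × 0.1627 = 0.0928

9.3%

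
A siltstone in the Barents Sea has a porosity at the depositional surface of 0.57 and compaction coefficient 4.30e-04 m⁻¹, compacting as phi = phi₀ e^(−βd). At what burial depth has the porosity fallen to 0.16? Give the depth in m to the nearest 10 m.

Working in km (1 km = 1000 m; β in km⁻¹ = β in m⁻¹ × 1000):
Invert Athy's law: d = ln(phi₀/phi) / β
d = ln(0.57/0.16) / 0.43 = ln(3.562) / 0.43 = 1.2705 / 0.43 = 2.955 km

2950 m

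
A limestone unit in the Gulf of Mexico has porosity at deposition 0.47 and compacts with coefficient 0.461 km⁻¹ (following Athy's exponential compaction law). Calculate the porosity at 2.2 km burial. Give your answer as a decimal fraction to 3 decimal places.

0.170

φ = φ₀·exp(−c·Z) = 0.47 × exp(−0.461 × 2.2) = 0.47 × exp(−1.014)
  = 0.47 × 0.3627 = 0.1705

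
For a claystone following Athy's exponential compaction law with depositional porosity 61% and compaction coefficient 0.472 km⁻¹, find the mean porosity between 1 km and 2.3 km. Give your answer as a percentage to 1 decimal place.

28.4%

⟨n⟩ = (1/(z₂−z₁)) ∫ n₀ e^(−kz) dz = n₀·(e^(−k·z₁) − e^(−k·z₂)) / (k·(z₂−z₁))
e^(−0.472×1) = 0.6238; e^(−0.472×2.3) = 0.3377
⟨n⟩ = 0.61 × (0.6238 − 0.3377) / (0.472 × 1.3) = 0.61 × 0.4662 = 0.2844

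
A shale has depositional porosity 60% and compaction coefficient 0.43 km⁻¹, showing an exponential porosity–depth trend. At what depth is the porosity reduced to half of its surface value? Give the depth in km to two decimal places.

n/n₀ = 1/2 ⇒ exp(−k·Z) = 1/2 ⇒ Z = ln(2) / k
Z = 0.6931 / 0.43 = 1.612 km

1.61 km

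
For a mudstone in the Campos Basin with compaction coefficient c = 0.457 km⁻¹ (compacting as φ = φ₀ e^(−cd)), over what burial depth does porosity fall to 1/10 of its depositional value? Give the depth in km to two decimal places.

φ/φ₀ = 1/10 ⇒ exp(−c·d) = 1/10 ⇒ d = ln(10) / c
d = 2.3026 / 0.457 = 5.038 km

5.04 km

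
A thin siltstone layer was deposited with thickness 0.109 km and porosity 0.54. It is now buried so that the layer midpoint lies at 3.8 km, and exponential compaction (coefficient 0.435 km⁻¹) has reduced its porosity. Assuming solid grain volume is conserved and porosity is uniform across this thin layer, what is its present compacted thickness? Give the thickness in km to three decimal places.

0.056 km

Porosity at 3.8 km: φ = 0.54·exp(−0.435×3.8) = 0.1034
Solid-volume conservation: h(1−φ) = h₀(1−φ₀) ⇒ h = h₀·(1−φ₀)/(1−φ)
h = 0.109 × (1 − 0.54)/(1 − 0.1034) = 0.109 × 0.5130 = 0.0559 km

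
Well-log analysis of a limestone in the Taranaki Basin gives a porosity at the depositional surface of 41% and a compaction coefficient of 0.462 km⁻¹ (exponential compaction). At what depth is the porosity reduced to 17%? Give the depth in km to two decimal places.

1.91 km

Invert Athy's law: d = ln(φ₀/φ) / β
d = ln(0.41/0.17) / 0.462 = ln(2.412) / 0.462 = 0.8804 / 0.462 = 1.906 km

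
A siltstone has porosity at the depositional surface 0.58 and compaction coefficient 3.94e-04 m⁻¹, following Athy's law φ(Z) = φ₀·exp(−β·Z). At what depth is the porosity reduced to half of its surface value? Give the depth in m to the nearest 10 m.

Working in km (1 km = 1000 m; β in km⁻¹ = β in m⁻¹ × 1000):
φ/φ₀ = 1/2 ⇒ exp(−β·Z) = 1/2 ⇒ Z = ln(2) / β
Z = 0.6931 / 0.394 = 1.759 km

1760 m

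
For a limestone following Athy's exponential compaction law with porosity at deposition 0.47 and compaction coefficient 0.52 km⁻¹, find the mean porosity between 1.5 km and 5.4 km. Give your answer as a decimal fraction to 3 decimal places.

⟨φ⟩ = (1/(z₂−z₁)) ∫ φ₀ e^(−βz) dz = φ₀·(e^(−β·z₁) − e^(−β·z₂)) / (β·(z₂−z₁))
e^(−0.52×1.5) = 0.4584; e^(−0.52×5.4) = 0.0603
⟨φ⟩ = 0.47 × (0.4584 − 0.0603) / (0.52 × 3.9) = 0.47 × 0.1963 = 0.0923

0.092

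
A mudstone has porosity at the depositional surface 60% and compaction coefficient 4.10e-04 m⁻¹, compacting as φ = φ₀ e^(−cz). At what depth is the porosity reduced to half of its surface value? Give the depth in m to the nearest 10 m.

1690 m

Working in km (1 km = 1000 m; c in km⁻¹ = c in m⁻¹ × 1000):
φ/φ₀ = 1/2 ⇒ exp(−c·z) = 1/2 ⇒ z = ln(2) / c
z = 0.6931 / 0.41 = 1.691 km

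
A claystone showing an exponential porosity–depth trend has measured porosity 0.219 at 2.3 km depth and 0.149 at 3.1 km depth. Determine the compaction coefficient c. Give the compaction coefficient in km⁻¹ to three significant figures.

0.481 km⁻¹

Athy: phi(Z) = phi₀ e^(−cZ) ⇒ phi₁/phi₂ = e^{c(Z₂−Z₁)} ⇒ c = ln(phi₁/phi₂)/(Z₂−Z₁)
c = ln(0.219/0.149) / (3.1 − 2.3) = ln(1.47) / 0.8 = 0.3851 / 0.8 = 0.4814 km⁻¹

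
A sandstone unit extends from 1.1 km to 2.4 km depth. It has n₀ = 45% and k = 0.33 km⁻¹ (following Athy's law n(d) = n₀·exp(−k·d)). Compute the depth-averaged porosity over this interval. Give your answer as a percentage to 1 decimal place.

25.5%

⟨n⟩ = (1/(d₂−d₁)) ∫ n₀ e^(−kd) dd = n₀·(e^(−k·d₁) − e^(−k·d₂)) / (k·(d₂−d₁))
e^(−0.33×1.1) = 0.6956; e^(−0.33×2.4) = 0.4529
⟨n⟩ = 0.45 × (0.6956 − 0.4529) / (0.33 × 1.3) = 0.45 × 0.5656 = 0.2545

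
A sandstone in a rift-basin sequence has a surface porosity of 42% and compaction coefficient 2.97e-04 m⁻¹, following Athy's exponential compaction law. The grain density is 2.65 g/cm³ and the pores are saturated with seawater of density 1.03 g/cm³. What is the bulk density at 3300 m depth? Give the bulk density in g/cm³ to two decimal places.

Working in km (1 km = 1000 m; β in km⁻¹ = β in m⁻¹ × 1000):
Porosity at depth: phi = 0.42·exp(−0.297×3.3) = 0.42×0.3753 = 0.1576
Bulk density: ρ_b = (1−phi)ρ_g + phi·ρ_f = 0.8424×2.65 + 0.1576×1.03
       = 2.232 + 0.162 = 2.395 g/cm³

2.39 g/cm³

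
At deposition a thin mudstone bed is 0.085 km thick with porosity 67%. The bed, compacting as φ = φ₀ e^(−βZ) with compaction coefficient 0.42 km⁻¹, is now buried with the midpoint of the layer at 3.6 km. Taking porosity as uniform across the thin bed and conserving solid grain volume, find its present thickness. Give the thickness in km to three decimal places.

0.033 km

Porosity at 3.6 km: φ = 0.67·exp(−0.42×3.6) = 0.1477
Solid-volume conservation: h(1−φ) = h₀(1−φ₀) ⇒ h = h₀·(1−φ₀)/(1−φ)
h = 0.085 × (1 − 0.67)/(1 − 0.1477) = 0.085 × 0.3872 = 0.0329 km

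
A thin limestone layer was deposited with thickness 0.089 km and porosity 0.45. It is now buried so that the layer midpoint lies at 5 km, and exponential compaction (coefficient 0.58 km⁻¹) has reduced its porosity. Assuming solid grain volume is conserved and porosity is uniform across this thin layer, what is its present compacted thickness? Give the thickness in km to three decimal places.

0.050 km

Porosity at 5 km: n = 0.45·exp(−0.58×5) = 0.0248
Solid-volume conservation: h(1−n) = h₀(1−n₀) ⇒ h = h₀·(1−n₀)/(1−n)
h = 0.089 × (1 − 0.45)/(1 − 0.0248) = 0.089 × 0.5640 = 0.0502 km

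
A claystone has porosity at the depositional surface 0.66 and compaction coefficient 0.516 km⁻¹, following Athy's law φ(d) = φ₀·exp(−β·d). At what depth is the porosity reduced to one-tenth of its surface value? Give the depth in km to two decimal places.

φ/φ₀ = 1/10 ⇒ exp(−β·d) = 1/10 ⇒ d = ln(10) / β
d = 2.3026 / 0.516 = 4.462 km

4.46 km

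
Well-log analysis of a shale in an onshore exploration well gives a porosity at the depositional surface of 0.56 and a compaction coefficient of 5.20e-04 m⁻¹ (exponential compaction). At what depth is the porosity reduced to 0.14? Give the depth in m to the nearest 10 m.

Working in km (1 km = 1000 m; c in km⁻¹ = c in m⁻¹ × 1000):
Invert Athy's law: z = ln(φ₀/φ) / c
z = ln(0.56/0.14) / 0.52 = ln(4) / 0.52 = 1.3863 / 0.52 = 2.666 km

2670 m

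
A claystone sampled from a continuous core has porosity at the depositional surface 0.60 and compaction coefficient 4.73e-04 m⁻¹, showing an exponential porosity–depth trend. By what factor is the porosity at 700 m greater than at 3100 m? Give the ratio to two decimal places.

Working in km (1 km = 1000 m; β in km⁻¹ = β in m⁻¹ × 1000):
φ(d₁)/φ(d₂) = e^(−β·d₁)/e^(−β·d₂) = e^{β(d₂−d₁)}
= exp(0.473 × 2.4) = exp(1.135) = 3.1118

3.11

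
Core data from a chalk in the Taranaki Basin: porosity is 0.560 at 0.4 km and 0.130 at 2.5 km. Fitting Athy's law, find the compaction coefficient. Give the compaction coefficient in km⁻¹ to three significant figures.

0.695 km⁻¹

Athy: phi(z) = phi₀ e^(−cz) ⇒ phi₁/phi₂ = e^{c(z₂−z₁)} ⇒ c = ln(phi₁/phi₂)/(z₂−z₁)
c = ln(0.56/0.13) / (2.5 − 0.4) = ln(4.308) / 2.1 = 1.4604 / 2.1 = 0.6954 km⁻¹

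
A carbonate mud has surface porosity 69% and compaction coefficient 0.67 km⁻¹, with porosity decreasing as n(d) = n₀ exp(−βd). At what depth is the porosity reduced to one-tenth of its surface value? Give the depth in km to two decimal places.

3.44 km

n/n₀ = 1/10 ⇒ exp(−β·d) = 1/10 ⇒ d = ln(10) / β
d = 2.3026 / 0.67 = 3.437 km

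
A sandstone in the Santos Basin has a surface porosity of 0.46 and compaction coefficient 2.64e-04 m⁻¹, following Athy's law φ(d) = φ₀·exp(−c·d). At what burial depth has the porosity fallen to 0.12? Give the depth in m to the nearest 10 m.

Working in km (1 km = 1000 m; c in km⁻¹ = c in m⁻¹ × 1000):
Invert Athy's law: d = ln(φ₀/φ) / c
d = ln(0.46/0.12) / 0.264 = ln(3.833) / 0.264 = 1.3437 / 0.264 = 5.090 km

5090 m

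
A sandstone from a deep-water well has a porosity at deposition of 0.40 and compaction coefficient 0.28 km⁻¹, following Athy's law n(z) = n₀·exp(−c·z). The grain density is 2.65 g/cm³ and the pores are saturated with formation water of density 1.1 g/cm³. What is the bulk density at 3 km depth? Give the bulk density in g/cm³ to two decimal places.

2.38 g/cm³

Porosity at depth: n = 0.4·exp(−0.28×3) = 0.4×0.4317 = 0.1727
Bulk density: ρ_b = (1−n)ρ_g + n·ρ_f = 0.8273×2.65 + 0.1727×1.1
       = 2.192 + 0.190 = 2.382 g/cm³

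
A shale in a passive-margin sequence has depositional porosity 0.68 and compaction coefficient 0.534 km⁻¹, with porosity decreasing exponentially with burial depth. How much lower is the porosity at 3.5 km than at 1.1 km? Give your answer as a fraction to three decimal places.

0.273

phi(1.1) = 0.68·e^(−0.534×1.1) = 0.3779
phi(3.5) = 0.68·e^(−0.534×3.5) = 0.1049
Δphi = 0.3779 − 0.1049 = 0.2730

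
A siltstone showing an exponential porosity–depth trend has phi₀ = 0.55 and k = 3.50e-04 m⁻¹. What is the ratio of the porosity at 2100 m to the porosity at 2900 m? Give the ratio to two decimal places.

Working in km (1 km = 1000 m; k in km⁻¹ = k in m⁻¹ × 1000):
phi(z₁)/phi(z₂) = e^(−k·z₁)/e^(−k·z₂) = e^{k(z₂−z₁)}
= exp(0.35 × 0.8) = exp(0.28) = 1.3231

1.32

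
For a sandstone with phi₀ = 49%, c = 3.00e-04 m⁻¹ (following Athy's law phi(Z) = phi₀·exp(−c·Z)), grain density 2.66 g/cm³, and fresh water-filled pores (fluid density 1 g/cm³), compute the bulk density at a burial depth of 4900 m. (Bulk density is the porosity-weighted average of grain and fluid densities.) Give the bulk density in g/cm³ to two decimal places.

2.47 g/cm³

Working in km (1 km = 1000 m; c in km⁻¹ = c in m⁻¹ × 1000):
Porosity at depth: phi = 0.49·exp(−0.3×4.9) = 0.49×0.2299 = 0.1127
Bulk density: ρ_b = (1−phi)ρ_g + phi·ρ_f = 0.8873×2.66 + 0.1127×1
       = 2.360 + 0.113 = 2.473 g/cm³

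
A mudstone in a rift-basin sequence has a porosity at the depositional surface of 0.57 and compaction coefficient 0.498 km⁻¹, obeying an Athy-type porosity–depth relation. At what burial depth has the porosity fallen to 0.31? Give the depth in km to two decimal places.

Invert Athy's law: Z = ln(φ₀/φ) / c
Z = ln(0.57/0.31) / 0.498 = ln(1.839) / 0.498 = 0.6091 / 0.498 = 1.223 km

1.22 km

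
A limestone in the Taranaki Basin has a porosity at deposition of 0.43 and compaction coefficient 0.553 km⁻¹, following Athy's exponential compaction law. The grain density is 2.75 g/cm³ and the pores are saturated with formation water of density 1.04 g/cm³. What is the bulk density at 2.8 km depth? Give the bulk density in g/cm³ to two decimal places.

2.59 g/cm³

Porosity at depth: phi = 0.43·exp(−0.553×2.8) = 0.43×0.2126 = 0.0914
Bulk density: ρ_b = (1−phi)ρ_g + phi·ρ_f = 0.9086×2.75 + 0.0914×1.04
       = 2.499 + 0.095 = 2.594 g/cm³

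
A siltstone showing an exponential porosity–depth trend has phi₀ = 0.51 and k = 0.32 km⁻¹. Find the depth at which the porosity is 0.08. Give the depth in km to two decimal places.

Invert Athy's law: Z = ln(phi₀/phi) / k
Z = ln(0.51/0.08) / 0.32 = ln(6.375) / 0.32 = 1.8524 / 0.32 = 5.789 km

5.79 km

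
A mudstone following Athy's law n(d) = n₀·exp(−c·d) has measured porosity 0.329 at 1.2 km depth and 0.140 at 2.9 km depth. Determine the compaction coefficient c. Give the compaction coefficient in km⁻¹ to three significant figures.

Athy: n(d) = n₀ e^(−cd) ⇒ n₁/n₂ = e^{c(d₂−d₁)} ⇒ c = ln(n₁/n₂)/(d₂−d₁)
c = ln(0.329/0.14) / (2.9 − 1.2) = ln(2.35) / 1.7 = 0.8544 / 1.7 = 0.5026 km⁻¹

0.503 km⁻¹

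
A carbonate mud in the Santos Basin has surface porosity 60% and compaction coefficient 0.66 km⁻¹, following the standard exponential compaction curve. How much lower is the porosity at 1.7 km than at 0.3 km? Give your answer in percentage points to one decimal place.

φ(0.3) = 0.6·e^(−0.66×0.3) = 0.4922
φ(1.7) = 0.6·e^(−0.66×1.7) = 0.1954
Δφ = 0.4922 − 0.1954 = 0.2968

29.7 percentage points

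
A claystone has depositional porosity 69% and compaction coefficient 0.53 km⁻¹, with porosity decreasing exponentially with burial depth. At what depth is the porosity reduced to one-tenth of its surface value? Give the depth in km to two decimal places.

phi/phi₀ = 1/10 ⇒ exp(−β·d) = 1/10 ⇒ d = ln(10) / β
d = 2.3026 / 0.53 = 4.345 km

4.34 km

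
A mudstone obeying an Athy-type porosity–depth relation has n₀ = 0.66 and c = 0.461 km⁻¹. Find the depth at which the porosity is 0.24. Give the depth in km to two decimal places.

2.19 km

Invert Athy's law: Z = ln(n₀/n) / c
Z = ln(0.66/0.24) / 0.461 = ln(2.75) / 0.461 = 1.0116 / 0.461 = 2.194 km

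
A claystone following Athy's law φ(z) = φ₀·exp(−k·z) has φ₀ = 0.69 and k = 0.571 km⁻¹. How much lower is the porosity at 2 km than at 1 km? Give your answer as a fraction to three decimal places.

φ(1) = 0.69·e^(−0.571×1) = 0.3898
φ(2) = 0.69·e^(−0.571×2) = 0.2202
Δφ = 0.3898 − 0.2202 = 0.1696

0.170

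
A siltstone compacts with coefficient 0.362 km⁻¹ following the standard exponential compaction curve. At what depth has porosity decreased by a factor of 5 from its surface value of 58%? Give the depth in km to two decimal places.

4.45 km

n/n₀ = 1/5 ⇒ exp(−k·z) = 1/5 ⇒ z = ln(5) / k
z = 1.6094 / 0.362 = 4.446 km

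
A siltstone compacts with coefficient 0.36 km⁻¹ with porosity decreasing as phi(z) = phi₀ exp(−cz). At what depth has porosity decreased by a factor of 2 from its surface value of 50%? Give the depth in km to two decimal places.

1.93 km

phi/phi₀ = 1/2 ⇒ exp(−c·z) = 1/2 ⇒ z = ln(2) / c
z = 0.6931 / 0.36 = 1.925 km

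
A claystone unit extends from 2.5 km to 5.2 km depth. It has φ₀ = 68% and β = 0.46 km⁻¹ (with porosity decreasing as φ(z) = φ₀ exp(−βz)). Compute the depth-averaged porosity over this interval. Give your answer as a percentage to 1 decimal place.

⟨φ⟩ = (1/(z₂−z₁)) ∫ φ₀ e^(−βz) dz = φ₀·(e^(−β·z₁) − e^(−β·z₂)) / (β·(z₂−z₁))
e^(−0.46×2.5) = 0.3166; e^(−0.46×5.2) = 0.0914
⟨φ⟩ = 0.68 × (0.3166 − 0.0914) / (0.46 × 2.7) = 0.68 × 0.1813 = 0.1233

12.3%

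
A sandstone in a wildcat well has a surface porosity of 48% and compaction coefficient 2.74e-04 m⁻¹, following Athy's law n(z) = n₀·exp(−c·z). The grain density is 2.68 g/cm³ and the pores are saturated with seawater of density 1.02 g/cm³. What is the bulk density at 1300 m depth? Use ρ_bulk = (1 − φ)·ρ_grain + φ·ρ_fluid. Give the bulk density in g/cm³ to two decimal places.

2.12 g/cm³

Working in km (1 km = 1000 m; c in km⁻¹ = c in m⁻¹ × 1000):
Porosity at depth: n = 0.48·exp(−0.274×1.3) = 0.48×0.7003 = 0.3362
Bulk density: ρ_b = (1−n)ρ_g + n·ρ_f = 0.6638×2.68 + 0.3362×1.02
       = 1.779 + 0.343 = 2.122 g/cm³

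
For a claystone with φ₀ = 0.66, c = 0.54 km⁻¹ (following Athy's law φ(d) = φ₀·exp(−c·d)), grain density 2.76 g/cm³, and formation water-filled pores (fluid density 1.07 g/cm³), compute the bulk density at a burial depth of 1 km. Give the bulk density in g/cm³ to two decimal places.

2.11 g/cm³

Porosity at depth: φ = 0.66·exp(−0.54×1) = 0.66×0.5827 = 0.3846
Bulk density: ρ_b = (1−φ)ρ_g + φ·ρ_f = 0.6154×2.76 + 0.3846×1.07
       = 1.698 + 0.412 = 2.110 g/cm³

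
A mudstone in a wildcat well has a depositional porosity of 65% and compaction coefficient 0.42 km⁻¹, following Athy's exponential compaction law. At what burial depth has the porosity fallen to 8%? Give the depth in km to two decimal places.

4.99 km

Invert Athy's law: z = ln(n₀/n) / β
z = ln(0.65/0.08) / 0.42 = ln(8.125) / 0.42 = 2.0949 / 0.42 = 4.988 km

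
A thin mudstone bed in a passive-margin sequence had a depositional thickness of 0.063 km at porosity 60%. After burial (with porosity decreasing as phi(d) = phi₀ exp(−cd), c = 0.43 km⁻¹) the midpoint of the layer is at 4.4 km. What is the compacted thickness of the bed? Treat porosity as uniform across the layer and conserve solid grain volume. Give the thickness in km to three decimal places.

Porosity at 4.4 km: phi = 0.6·exp(−0.43×4.4) = 0.0905
Solid-volume conservation: h(1−phi) = h₀(1−phi₀) ⇒ h = h₀·(1−phi₀)/(1−phi)
h = 0.063 × (1 − 0.6)/(1 − 0.0905) = 0.063 × 0.4398 = 0.0277 km

0.028 km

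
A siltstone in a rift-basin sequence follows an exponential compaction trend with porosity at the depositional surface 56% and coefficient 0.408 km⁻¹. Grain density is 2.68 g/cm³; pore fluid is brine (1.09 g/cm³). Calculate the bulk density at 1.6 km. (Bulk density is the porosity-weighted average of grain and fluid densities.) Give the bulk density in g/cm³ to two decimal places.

2.22 g/cm³

Porosity at depth: n = 0.56·exp(−0.408×1.6) = 0.56×0.5206 = 0.2915
Bulk density: ρ_b = (1−n)ρ_g + n·ρ_f = 0.7085×2.68 + 0.2915×1.09
       = 1.899 + 0.318 = 2.216 g/cm³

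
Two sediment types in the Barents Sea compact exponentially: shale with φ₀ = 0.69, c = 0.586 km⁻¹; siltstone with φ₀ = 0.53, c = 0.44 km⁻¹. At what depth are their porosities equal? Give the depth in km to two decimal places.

Set φ₀ₐ e^(−cₐz) = φ₀ᵦ e^(−cᵦz) ⇒ ln(φ₀ₐ/φ₀ᵦ) = (cₐ − cᵦ)·z
z = ln(0.69/0.53) / (0.586 − 0.44) = 0.2638 / 0.146 = 1.807 km

1.81 km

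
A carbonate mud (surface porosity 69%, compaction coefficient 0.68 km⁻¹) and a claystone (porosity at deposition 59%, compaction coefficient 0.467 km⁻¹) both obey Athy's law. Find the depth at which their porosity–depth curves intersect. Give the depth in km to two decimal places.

Set φ₀ₐ e^(−βₐZ) = φ₀ᵦ e^(−βᵦZ) ⇒ ln(φ₀ₐ/φ₀ᵦ) = (βₐ − βᵦ)·Z
Z = ln(0.69/0.59) / (0.68 − 0.467) = 0.1566 / 0.213 = 0.735 km

0.74 km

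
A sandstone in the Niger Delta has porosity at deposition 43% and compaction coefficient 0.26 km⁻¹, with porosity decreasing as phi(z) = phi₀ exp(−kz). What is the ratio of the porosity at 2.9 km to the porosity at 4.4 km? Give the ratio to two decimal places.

phi(z₁)/phi(z₂) = e^(−k·z₁)/e^(−k·z₂) = e^{k(z₂−z₁)}
= exp(0.26 × 1.5) = exp(0.39) = 1.4770

1.48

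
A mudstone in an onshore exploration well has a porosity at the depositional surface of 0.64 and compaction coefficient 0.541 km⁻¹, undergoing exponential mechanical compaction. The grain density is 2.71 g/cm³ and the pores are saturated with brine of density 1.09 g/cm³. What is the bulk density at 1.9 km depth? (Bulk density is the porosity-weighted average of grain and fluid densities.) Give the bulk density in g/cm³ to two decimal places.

2.34 g/cm³

Porosity at depth: n = 0.64·exp(−0.541×1.9) = 0.64×0.3578 = 0.2290
Bulk density: ρ_b = (1−n)ρ_g + n·ρ_f = 0.7710×2.71 + 0.2290×1.09
       = 2.090 + 0.250 = 2.339 g/cm³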